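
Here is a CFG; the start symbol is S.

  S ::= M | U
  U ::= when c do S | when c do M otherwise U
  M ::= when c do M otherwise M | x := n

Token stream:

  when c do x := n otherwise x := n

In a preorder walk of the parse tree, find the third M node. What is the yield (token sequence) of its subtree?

[S [M when c do [M x := n] otherwise [M x := n]]]

x := n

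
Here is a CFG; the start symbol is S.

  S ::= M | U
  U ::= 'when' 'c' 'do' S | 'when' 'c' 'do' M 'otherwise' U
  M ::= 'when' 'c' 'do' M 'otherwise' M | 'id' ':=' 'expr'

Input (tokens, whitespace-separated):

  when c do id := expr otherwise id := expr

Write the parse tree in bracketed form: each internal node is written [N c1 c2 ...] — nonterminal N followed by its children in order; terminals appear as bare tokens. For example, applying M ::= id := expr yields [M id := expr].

S
M
when c do M otherwise M
when c do id := expr otherwise M
when c do id := expr otherwise id := expr

[S [M when c do [M id := expr] otherwise [M id := expr]]]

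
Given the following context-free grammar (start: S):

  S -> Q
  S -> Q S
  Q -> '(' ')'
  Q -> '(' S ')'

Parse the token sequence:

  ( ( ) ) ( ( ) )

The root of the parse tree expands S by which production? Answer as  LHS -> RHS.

[S [Q ( [S [Q ( )]] )] [S [Q ( [S [Q ( )]] )]]]

S -> Q S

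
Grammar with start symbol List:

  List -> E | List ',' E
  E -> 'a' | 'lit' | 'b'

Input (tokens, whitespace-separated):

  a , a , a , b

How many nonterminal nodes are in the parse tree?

8

[List [List [List [List [E a]] , [E a]] , [E a]] , [E b]]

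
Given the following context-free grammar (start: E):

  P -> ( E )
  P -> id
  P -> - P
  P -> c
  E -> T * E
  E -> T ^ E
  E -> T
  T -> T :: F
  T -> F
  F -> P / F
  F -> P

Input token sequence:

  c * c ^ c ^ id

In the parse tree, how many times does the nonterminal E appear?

4

[E [T [F [P c]]] * [E [T [F [P c]]] ^ [E [T [F [P c]]] ^ [E [T [F [P id]]]]]]]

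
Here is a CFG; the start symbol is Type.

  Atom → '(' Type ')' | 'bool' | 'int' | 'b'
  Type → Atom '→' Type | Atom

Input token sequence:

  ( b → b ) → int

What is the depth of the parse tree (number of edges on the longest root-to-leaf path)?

5

[Type [Atom ( [Type [Atom b] → [Type [Atom b]]] )] → [Type [Atom int]]]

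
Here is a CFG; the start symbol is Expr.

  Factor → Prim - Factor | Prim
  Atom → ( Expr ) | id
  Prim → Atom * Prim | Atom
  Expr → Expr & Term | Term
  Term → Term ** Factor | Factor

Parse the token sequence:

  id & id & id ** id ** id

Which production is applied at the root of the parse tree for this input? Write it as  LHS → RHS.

[Expr [Expr [Expr [Term [Factor [Prim [Atom id]]]]] & [Term [Factor [Prim [Atom id]]]]] & [Term [Term [Term [Factor [Prim [Atom id]]]] ** [Factor [Prim [Atom id]]]] ** [Factor [Prim [Atom id]]]]]

Expr → Expr & Term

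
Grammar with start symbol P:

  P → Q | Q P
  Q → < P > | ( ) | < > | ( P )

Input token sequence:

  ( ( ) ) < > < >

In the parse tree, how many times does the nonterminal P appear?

[P [Q ( [P [Q ( )]] )] [P [Q < >] [P [Q < >]]]]

4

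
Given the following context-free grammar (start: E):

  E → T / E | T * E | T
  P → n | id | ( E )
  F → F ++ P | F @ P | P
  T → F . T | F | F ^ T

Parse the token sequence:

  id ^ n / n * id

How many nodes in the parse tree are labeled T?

[E [T [F [P id]] ^ [T [F [P n]]]] / [E [T [F [P n]]] * [E [T [F [P id]]]]]]

4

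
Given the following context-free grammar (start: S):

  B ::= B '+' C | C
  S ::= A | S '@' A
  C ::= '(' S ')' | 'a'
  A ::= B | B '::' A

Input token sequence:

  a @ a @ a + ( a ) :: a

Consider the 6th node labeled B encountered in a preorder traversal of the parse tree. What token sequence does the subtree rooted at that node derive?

a

[S [S [S [A [B [C a]]]] @ [A [B [C a]]]] @ [A [B [B [C a]] + [C ( [S [A [B [C a]]]] )]] :: [A [B [C a]]]]]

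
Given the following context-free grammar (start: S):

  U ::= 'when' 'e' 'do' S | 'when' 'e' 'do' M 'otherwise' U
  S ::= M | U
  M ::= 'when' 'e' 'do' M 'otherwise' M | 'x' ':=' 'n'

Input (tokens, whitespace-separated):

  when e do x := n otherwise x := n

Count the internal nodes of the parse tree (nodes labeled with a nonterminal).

4

[S [M when e do [M x := n] otherwise [M x := n]]]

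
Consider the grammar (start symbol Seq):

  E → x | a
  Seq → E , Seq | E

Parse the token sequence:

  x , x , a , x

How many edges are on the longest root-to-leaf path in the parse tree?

5

[Seq [E x] , [Seq [E x] , [Seq [E a] , [Seq [E x]]]]]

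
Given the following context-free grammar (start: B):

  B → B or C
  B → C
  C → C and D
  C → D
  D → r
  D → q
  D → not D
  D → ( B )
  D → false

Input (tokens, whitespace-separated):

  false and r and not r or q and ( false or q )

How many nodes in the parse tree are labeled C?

[B [B [C [C [C [D false]] and [D r]] and [D not [D r]]]] or [C [C [D q]] and [D ( [B [B [C [D false]]] or [C [D q]]] )]]]

7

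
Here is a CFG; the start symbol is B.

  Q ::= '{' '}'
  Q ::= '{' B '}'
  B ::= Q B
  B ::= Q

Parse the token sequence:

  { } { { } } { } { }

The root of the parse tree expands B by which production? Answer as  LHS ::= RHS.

[B [Q { }] [B [Q { [B [Q { }]] }] [B [Q { }] [B [Q { }]]]]]

B ::= Q B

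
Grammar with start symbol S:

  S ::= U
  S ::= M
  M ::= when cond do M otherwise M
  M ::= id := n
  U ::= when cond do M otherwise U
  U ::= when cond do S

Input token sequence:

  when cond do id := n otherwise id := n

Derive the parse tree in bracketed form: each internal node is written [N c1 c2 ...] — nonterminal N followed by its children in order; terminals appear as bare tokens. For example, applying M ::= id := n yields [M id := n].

[S [M when cond do [M id := n] otherwise [M id := n]]]

S
M
when cond do M otherwise M
when cond do id := n otherwise M
when cond do id := n otherwise id := n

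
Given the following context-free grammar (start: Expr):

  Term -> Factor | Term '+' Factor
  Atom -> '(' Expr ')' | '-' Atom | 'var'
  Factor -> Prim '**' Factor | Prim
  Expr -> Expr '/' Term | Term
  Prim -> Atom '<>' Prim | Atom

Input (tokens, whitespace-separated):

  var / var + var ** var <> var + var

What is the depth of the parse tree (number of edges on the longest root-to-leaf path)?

8

[Expr [Expr [Term [Factor [Prim [Atom var]]]]] / [Term [Term [Term [Factor [Prim [Atom var]]]] + [Factor [Prim [Atom var]] ** [Factor [Prim [Atom var] <> [Prim [Atom var]]]]]] + [Factor [Prim [Atom var]]]]]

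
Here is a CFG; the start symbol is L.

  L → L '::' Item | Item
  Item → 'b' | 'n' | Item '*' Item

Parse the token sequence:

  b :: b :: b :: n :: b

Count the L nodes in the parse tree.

[L [L [L [L [L [Item b]] :: [Item b]] :: [Item b]] :: [Item n]] :: [Item b]]

5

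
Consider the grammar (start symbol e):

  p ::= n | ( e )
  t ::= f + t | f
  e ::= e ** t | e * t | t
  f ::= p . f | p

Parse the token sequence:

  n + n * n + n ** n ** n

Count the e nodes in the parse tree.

[e [e [e [e [t [f [p n]] + [t [f [p n]]]]] * [t [f [p n]] + [t [f [p n]]]]] ** [t [f [p n]]]] ** [t [f [p n]]]]

4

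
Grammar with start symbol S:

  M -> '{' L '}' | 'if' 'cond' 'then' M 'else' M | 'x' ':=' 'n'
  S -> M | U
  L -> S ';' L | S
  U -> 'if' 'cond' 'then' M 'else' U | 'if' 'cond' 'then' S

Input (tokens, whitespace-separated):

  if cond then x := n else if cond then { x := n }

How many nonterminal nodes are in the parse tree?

[S [U if cond then [M x := n] else [U if cond then [S [M { [L [S [M x := n]]] }]]]]]

9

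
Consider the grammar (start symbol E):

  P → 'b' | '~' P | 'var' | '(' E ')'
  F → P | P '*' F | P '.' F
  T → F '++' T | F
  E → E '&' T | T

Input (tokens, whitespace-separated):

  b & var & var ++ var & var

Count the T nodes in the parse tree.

[E [E [E [E [T [F [P b]]]] & [T [F [P var]]]] & [T [F [P var]] ++ [T [F [P var]]]]] & [T [F [P var]]]]

5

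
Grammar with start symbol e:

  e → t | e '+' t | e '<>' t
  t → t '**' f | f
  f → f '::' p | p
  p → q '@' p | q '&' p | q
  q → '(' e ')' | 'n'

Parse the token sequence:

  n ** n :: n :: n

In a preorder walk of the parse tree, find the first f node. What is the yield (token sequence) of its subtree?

n

[e [t [t [f [p [q n]]]] ** [f [f [f [p [q n]]] :: [p [q n]]] :: [p [q n]]]]]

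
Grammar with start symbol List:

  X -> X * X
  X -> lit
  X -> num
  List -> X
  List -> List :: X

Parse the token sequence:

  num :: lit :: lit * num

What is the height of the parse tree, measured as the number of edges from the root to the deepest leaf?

4

[List [List [List [X num]] :: [X lit]] :: [X [X lit] * [X num]]]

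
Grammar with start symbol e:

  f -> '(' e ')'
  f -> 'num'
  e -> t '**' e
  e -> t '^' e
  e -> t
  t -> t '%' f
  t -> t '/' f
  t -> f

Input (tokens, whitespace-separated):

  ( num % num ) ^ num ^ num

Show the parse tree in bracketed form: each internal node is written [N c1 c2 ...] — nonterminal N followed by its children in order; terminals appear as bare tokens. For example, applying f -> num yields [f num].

[e [t [f ( [e [t [t [f num]] % [f num]]] )]] ^ [e [t [f num]] ^ [e [t [f num]]]]]

e
t ^ e
f ^ e
( e ) ^ e
( t ) ^ e
( t % f ) ^ e
( f % f ) ^ e
( num % f ) ^ e
( num % num ) ^ e
( num % num ) ^ t ^ e
( num % num ) ^ f ^ e
( num % num ) ^ num ^ e
( num % num ) ^ num ^ t
( num % num ) ^ num ^ f
( num % num ) ^ num ^ num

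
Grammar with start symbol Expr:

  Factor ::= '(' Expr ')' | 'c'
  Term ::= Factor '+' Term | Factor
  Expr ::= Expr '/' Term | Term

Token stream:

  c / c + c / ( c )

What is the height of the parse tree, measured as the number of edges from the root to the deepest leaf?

[Expr [Expr [Expr [Term [Factor c]]] / [Term [Factor c] + [Term [Factor c]]]] / [Term [Factor ( [Expr [Term [Factor c]]] )]]]

6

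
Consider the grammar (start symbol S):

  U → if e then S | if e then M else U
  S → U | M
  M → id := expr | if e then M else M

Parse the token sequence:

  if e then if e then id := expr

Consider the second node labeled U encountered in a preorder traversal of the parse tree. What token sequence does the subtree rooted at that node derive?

[S [U if e then [S [U if e then [S [M id := expr]]]]]]

if e then id := expr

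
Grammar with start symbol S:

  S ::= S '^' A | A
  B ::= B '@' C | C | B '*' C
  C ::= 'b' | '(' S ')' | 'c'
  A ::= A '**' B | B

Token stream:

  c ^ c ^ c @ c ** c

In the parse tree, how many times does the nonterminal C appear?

[S [S [S [A [B [C c]]]] ^ [A [B [C c]]]] ^ [A [A [B [B [C c]] @ [C c]]] ** [B [C c]]]]

5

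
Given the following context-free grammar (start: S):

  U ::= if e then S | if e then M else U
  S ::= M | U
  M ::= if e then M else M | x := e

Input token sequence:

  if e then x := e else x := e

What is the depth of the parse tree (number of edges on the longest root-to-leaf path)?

[S [M if e then [M x := e] else [M x := e]]]

3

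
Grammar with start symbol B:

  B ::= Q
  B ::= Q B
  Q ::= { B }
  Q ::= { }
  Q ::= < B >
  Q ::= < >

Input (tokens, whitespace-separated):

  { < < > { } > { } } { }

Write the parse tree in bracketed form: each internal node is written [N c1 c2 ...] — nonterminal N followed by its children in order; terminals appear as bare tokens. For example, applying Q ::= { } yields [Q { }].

B
Q B
{ B } B
{ Q B } B
{ < B > B } B
{ < Q B > B } B
{ < < > B > B } B
{ < < > Q > B } B
{ < < > { } > B } B
{ < < > { } > Q } B
{ < < > { } > { } } B
{ < < > { } > { } } Q
{ < < > { } > { } } { }

[B [Q { [B [Q < [B [Q < >] [B [Q { }]]] >] [B [Q { }]]] }] [B [Q { }]]]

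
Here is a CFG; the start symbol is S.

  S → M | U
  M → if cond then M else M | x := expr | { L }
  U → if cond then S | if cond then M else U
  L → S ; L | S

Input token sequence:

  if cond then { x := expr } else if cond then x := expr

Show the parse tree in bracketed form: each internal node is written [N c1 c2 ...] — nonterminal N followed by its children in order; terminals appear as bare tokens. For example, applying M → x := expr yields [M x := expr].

S
U
if cond then M else U
if cond then { L } else U
if cond then { S } else U
if cond then { M } else U
if cond then { x := expr } else U
if cond then { x := expr } else if cond then S
if cond then { x := expr } else if cond then M
if cond then { x := expr } else if cond then x := expr

[S [U if cond then [M { [L [S [M x := expr]]] }] else [U if cond then [S [M x := expr]]]]]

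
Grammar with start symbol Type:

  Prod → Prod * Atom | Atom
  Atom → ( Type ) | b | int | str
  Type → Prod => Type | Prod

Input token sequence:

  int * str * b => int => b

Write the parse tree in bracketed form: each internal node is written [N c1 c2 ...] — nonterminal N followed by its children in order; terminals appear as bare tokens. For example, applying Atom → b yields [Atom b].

Type
Prod => Type
Prod * Atom => Type
Prod * Atom * Atom => Type
Atom * Atom * Atom => Type
int * Atom * Atom => Type
int * str * Atom => Type
int * str * b => Type
int * str * b => Prod => Type
int * str * b => Atom => Type
int * str * b => int => Type
int * str * b => int => Prod
int * str * b => int => Atom
int * str * b => int => b

[Type [Prod [Prod [Prod [Atom int]] * [Atom str]] * [Atom b]] => [Type [Prod [Atom int]] => [Type [Prod [Atom b]]]]]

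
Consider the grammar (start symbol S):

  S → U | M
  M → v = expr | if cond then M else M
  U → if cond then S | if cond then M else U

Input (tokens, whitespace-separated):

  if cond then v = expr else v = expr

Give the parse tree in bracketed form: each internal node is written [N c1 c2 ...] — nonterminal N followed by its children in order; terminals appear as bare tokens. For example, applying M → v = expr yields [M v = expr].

[S [M if cond then [M v = expr] else [M v = expr]]]

S
M
if cond then M else M
if cond then v = expr else M
if cond then v = expr else v = expr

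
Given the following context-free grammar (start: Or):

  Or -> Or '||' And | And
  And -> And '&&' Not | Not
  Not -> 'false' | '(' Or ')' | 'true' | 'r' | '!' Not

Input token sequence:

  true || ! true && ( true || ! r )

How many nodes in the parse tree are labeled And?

5

[Or [Or [And [Not true]]] || [And [And [Not ! [Not true]]] && [Not ( [Or [Or [And [Not true]]] || [And [Not ! [Not r]]]] )]]]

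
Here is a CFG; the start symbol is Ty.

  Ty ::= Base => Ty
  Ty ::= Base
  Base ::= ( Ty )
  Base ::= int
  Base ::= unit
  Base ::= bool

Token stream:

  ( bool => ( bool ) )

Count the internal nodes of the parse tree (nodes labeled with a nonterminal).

[Ty [Base ( [Ty [Base bool] => [Ty [Base ( [Ty [Base bool]] )]]] )]]

8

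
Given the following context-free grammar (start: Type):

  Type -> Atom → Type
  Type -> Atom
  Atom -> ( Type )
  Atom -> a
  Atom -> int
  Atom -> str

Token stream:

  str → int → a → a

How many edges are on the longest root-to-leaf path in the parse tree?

5

[Type [Atom str] → [Type [Atom int] → [Type [Atom a] → [Type [Atom a]]]]]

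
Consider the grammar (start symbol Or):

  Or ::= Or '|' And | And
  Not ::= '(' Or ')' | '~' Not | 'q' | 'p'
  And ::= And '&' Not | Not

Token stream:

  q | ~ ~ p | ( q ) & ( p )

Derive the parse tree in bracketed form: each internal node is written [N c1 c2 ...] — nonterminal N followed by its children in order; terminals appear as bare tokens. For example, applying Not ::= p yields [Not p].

Or
Or | And
Or | And | And
And | And | And
Not | And | And
q | And | And
q | Not | And
q | ~ Not | And
q | ~ ~ Not | And
q | ~ ~ p | And
q | ~ ~ p | And & Not
q | ~ ~ p | Not & Not
q | ~ ~ p | ( Or ) & Not
q | ~ ~ p | ( And ) & Not
q | ~ ~ p | ( Not ) & Not
q | ~ ~ p | ( q ) & Not
q | ~ ~ p | ( q ) & ( Or )
q | ~ ~ p | ( q ) & ( And )
q | ~ ~ p | ( q ) & ( Not )
q | ~ ~ p | ( q ) & ( p )

[Or [Or [Or [And [Not q]]] | [And [Not ~ [Not ~ [Not p]]]]] | [And [And [Not ( [Or [And [Not q]]] )]] & [Not ( [Or [And [Not p]]] )]]]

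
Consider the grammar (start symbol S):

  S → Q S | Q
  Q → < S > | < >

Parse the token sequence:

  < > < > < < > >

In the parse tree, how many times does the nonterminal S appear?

[S [Q < >] [S [Q < >] [S [Q < [S [Q < >]] >]]]]

4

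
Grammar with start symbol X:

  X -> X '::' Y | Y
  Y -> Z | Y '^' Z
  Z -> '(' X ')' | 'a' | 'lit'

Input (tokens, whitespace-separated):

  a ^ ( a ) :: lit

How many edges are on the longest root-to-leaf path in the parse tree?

7

[X [X [Y [Y [Z a]] ^ [Z ( [X [Y [Z a]]] )]]] :: [Y [Z lit]]]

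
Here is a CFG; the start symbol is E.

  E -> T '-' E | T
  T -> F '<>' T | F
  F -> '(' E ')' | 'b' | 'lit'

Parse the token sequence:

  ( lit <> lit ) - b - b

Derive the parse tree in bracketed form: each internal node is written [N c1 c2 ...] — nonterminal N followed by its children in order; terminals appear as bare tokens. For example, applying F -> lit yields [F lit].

[E [T [F ( [E [T [F lit] <> [T [F lit]]]] )]] - [E [T [F b]] - [E [T [F b]]]]]

E
T - E
F - E
( E ) - E
( T ) - E
( F <> T ) - E
( lit <> T ) - E
( lit <> F ) - E
( lit <> lit ) - E
( lit <> lit ) - T - E
( lit <> lit ) - F - E
( lit <> lit ) - b - E
( lit <> lit ) - b - T
( lit <> lit ) - b - F
( lit <> lit ) - b - b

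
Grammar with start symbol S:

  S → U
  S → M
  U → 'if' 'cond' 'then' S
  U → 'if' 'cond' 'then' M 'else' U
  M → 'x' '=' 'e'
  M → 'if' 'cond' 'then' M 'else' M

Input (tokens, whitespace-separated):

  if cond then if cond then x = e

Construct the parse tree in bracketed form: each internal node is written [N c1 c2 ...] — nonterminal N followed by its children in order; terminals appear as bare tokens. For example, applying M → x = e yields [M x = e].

S
U
if cond then S
if cond then U
if cond then if cond then S
if cond then if cond then M
if cond then if cond then x = e

[S [U if cond then [S [U if cond then [S [M x = e]]]]]]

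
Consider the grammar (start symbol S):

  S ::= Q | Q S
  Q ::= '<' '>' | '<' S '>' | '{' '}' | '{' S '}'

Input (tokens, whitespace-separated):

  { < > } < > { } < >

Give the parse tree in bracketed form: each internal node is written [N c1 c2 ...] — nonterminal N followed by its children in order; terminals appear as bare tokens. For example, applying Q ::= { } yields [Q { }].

S
Q S
{ S } S
{ Q } S
{ < > } S
{ < > } Q S
{ < > } < > S
{ < > } < > Q S
{ < > } < > { } S
{ < > } < > { } Q
{ < > } < > { } < >

[S [Q { [S [Q < >]] }] [S [Q < >] [S [Q { }] [S [Q < >]]]]]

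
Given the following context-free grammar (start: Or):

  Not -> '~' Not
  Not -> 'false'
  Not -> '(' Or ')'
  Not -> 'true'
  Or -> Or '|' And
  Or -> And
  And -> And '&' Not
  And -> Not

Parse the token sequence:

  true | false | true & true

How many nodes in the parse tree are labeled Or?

3

[Or [Or [Or [And [Not true]]] | [And [Not false]]] | [And [And [Not true]] & [Not true]]]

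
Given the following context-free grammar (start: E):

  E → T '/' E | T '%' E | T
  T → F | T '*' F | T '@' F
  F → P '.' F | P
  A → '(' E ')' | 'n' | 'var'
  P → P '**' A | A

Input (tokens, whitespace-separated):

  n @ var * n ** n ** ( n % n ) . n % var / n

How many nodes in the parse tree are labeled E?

[E [T [T [T [F [P [A n]]]] @ [F [P [A var]]]] * [F [P [P [P [A n]] ** [A n]] ** [A ( [E [T [F [P [A n]]]] % [E [T [F [P [A n]]]]]] )]] . [F [P [A n]]]]] % [E [T [F [P [A var]]]] / [E [T [F [P [A n]]]]]]]

5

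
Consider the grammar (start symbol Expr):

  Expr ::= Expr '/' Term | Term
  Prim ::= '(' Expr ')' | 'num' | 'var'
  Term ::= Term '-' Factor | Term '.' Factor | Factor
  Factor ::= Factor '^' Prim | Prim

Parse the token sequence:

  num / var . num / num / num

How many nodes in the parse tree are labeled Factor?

5

[Expr [Expr [Expr [Expr [Term [Factor [Prim num]]]] / [Term [Term [Factor [Prim var]]] . [Factor [Prim num]]]] / [Term [Factor [Prim num]]]] / [Term [Factor [Prim num]]]]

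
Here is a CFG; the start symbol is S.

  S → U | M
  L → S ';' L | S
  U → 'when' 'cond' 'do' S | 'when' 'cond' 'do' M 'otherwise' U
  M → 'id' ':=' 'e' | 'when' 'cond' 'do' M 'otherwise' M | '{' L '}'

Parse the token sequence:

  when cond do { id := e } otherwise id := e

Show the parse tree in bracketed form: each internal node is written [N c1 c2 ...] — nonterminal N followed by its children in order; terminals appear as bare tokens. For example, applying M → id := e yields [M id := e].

S
M
when cond do M otherwise M
when cond do { L } otherwise M
when cond do { S } otherwise M
when cond do { M } otherwise M
when cond do { id := e } otherwise M
when cond do { id := e } otherwise id := e

[S [M when cond do [M { [L [S [M id := e]]] }] otherwise [M id := e]]]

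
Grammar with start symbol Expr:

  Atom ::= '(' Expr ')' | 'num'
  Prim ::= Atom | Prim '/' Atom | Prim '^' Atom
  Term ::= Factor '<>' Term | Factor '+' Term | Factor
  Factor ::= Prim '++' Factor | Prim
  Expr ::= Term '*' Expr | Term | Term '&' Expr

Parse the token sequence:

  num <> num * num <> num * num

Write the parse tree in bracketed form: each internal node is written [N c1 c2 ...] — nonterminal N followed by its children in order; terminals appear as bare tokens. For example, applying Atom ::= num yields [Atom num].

[Expr [Term [Factor [Prim [Atom num]]] <> [Term [Factor [Prim [Atom num]]]]] * [Expr [Term [Factor [Prim [Atom num]]] <> [Term [Factor [Prim [Atom num]]]]] * [Expr [Term [Factor [Prim [Atom num]]]]]]]

Expr
Term * Expr
Factor <> Term * Expr
Prim <> Term * Expr
Atom <> Term * Expr
num <> Term * Expr
num <> Factor * Expr
num <> Prim * Expr
num <> Atom * Expr
num <> num * Expr
num <> num * Term * Expr
num <> num * Factor <> Term * Expr
num <> num * Prim <> Term * Expr
num <> num * Atom <> Term * Expr
num <> num * num <> Term * Expr
num <> num * num <> Factor * Expr
num <> num * num <> Prim * Expr
num <> num * num <> Atom * Expr
num <> num * num <> num * Expr
num <> num * num <> num * Term
num <> num * num <> num * Factor
num <> num * num <> num * Prim
num <> num * num <> num * Atom
num <> num * num <> num * num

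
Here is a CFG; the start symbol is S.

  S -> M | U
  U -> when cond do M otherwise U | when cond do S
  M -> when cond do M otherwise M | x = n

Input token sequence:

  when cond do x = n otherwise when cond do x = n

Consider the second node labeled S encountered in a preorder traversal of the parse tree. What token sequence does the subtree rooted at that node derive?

x = n

[S [U when cond do [M x = n] otherwise [U when cond do [S [M x = n]]]]]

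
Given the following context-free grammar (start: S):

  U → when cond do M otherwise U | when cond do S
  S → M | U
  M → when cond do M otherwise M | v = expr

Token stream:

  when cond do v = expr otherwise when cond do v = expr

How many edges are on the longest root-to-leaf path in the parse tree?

5

[S [U when cond do [M v = expr] otherwise [U when cond do [S [M v = expr]]]]]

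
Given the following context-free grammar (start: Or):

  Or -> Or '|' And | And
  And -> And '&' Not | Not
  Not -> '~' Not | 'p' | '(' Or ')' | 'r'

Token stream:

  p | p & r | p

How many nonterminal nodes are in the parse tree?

[Or [Or [Or [And [Not p]]] | [And [And [Not p]] & [Not r]]] | [And [Not p]]]

11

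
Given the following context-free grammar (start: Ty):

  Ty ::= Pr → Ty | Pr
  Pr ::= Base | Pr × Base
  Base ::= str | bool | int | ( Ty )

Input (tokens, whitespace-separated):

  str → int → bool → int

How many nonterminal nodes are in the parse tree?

12

[Ty [Pr [Base str]] → [Ty [Pr [Base int]] → [Ty [Pr [Base bool]] → [Ty [Pr [Base int]]]]]]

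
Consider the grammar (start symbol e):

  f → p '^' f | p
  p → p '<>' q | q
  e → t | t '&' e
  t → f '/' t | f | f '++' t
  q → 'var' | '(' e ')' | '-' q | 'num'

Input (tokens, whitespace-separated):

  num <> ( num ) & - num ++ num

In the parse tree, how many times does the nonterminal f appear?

[e [t [f [p [p [q num]] <> [q ( [e [t [f [p [q num]]]]] )]]]] & [e [t [f [p [q - [q num]]]] ++ [t [f [p [q num]]]]]]]

4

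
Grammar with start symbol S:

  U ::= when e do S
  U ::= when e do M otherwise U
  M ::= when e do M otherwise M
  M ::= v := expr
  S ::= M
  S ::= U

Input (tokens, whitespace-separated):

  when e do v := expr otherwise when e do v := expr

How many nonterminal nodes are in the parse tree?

6

[S [U when e do [M v := expr] otherwise [U when e do [S [M v := expr]]]]]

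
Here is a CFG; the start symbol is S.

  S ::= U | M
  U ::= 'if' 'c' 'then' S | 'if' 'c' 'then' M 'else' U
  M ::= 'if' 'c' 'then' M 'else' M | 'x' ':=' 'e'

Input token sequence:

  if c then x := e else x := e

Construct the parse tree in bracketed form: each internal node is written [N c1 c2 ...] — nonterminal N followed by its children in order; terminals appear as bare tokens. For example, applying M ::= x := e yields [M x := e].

[S [M if c then [M x := e] else [M x := e]]]

S
M
if c then M else M
if c then x := e else M
if c then x := e else x := e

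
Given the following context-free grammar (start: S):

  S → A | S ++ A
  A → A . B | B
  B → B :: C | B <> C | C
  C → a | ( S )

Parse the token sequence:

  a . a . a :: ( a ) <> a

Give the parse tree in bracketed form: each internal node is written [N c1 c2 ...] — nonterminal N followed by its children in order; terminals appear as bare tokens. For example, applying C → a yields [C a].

[S [A [A [A [B [C a]]] . [B [C a]]] . [B [B [B [C a]] :: [C ( [S [A [B [C a]]]] )]] <> [C a]]]]

S
A
A . B
A . B . B
B . B . B
C . B . B
a . B . B
a . C . B
a . a . B
a . a . B <> C
a . a . B :: C <> C
a . a . C :: C <> C
a . a . a :: C <> C
a . a . a :: ( S ) <> C
a . a . a :: ( A ) <> C
a . a . a :: ( B ) <> C
a . a . a :: ( C ) <> C
a . a . a :: ( a ) <> C
a . a . a :: ( a ) <> a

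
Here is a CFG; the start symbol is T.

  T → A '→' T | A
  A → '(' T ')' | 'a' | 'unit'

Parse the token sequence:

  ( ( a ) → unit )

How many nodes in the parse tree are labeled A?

4

[T [A ( [T [A ( [T [A a]] )] → [T [A unit]]] )]]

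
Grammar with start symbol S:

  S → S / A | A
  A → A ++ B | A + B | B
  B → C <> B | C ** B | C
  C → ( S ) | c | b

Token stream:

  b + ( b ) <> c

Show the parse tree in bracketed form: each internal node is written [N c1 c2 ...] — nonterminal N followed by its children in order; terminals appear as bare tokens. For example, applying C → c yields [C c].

S
A
A + B
B + B
C + B
b + B
b + C <> B
b + ( S ) <> B
b + ( A ) <> B
b + ( B ) <> B
b + ( C ) <> B
b + ( b ) <> B
b + ( b ) <> C
b + ( b ) <> c

[S [A [A [B [C b]]] + [B [C ( [S [A [B [C b]]]] )] <> [B [C c]]]]]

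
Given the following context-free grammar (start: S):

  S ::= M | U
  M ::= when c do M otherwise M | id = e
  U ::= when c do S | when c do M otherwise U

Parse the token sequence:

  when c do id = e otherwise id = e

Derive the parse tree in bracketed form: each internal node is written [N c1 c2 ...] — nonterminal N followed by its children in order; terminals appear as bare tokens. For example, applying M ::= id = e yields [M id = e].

S
M
when c do M otherwise M
when c do id = e otherwise M
when c do id = e otherwise id = e

[S [M when c do [M id = e] otherwise [M id = e]]]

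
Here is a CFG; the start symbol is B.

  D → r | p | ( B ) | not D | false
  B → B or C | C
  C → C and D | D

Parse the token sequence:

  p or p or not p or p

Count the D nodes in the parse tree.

5

[B [B [B [B [C [D p]]] or [C [D p]]] or [C [D not [D p]]]] or [C [D p]]]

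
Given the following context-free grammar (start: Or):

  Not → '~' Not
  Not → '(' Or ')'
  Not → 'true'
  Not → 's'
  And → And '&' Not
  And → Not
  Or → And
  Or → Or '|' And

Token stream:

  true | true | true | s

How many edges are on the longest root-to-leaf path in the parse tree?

[Or [Or [Or [Or [And [Not true]]] | [And [Not true]]] | [And [Not true]]] | [And [Not s]]]

6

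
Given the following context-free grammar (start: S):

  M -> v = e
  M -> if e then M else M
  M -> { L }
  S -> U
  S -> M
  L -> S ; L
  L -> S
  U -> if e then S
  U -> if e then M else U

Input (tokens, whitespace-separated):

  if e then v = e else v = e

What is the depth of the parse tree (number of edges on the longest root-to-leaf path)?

[S [M if e then [M v = e] else [M v = e]]]

3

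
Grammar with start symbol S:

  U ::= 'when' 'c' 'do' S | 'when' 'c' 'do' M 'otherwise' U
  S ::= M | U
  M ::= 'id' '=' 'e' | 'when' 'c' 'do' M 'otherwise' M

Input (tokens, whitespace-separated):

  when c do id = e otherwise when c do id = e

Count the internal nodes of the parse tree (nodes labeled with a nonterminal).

6

[S [U when c do [M id = e] otherwise [U when c do [S [M id = e]]]]]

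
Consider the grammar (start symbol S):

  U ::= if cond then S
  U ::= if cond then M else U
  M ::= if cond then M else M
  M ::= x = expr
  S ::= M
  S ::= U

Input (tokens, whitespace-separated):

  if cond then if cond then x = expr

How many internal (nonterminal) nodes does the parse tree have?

[S [U if cond then [S [U if cond then [S [M x = expr]]]]]]

6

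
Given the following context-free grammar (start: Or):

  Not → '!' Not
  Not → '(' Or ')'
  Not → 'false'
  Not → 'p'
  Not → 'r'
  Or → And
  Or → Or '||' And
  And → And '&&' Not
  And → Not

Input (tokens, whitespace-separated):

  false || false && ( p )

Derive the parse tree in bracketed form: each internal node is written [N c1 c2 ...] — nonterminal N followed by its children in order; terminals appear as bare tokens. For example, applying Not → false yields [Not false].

[Or [Or [And [Not false]]] || [And [And [Not false]] && [Not ( [Or [And [Not p]]] )]]]

Or
Or || And
And || And
Not || And
false || And
false || And && Not
false || Not && Not
false || false && Not
false || false && ( Or )
false || false && ( And )
false || false && ( Not )
false || false && ( p )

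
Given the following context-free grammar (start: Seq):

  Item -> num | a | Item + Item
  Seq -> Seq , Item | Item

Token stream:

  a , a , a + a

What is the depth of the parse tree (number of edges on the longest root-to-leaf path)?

[Seq [Seq [Seq [Item a]] , [Item a]] , [Item [Item a] + [Item a]]]

4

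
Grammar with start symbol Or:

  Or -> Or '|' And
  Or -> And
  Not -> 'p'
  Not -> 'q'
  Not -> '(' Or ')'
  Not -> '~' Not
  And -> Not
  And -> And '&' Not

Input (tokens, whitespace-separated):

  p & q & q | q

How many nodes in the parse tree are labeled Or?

2

[Or [Or [And [And [And [Not p]] & [Not q]] & [Not q]]] | [And [Not q]]]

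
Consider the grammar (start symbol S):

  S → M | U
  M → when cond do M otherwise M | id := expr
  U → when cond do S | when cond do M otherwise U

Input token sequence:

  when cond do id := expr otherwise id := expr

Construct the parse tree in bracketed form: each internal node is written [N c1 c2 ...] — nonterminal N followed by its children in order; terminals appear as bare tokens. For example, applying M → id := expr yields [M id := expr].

S
M
when cond do M otherwise M
when cond do id := expr otherwise M
when cond do id := expr otherwise id := expr

[S [M when cond do [M id := expr] otherwise [M id := expr]]]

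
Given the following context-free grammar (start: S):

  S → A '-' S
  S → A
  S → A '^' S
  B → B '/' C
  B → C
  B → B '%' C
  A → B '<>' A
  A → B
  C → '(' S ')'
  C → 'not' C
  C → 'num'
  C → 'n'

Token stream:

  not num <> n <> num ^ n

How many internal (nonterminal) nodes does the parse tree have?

15

[S [A [B [C not [C num]]] <> [A [B [C n]] <> [A [B [C num]]]]] ^ [S [A [B [C n]]]]]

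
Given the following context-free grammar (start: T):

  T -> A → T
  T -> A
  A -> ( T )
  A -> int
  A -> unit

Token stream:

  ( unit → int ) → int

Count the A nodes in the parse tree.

4

[T [A ( [T [A unit] → [T [A int]]] )] → [T [A int]]]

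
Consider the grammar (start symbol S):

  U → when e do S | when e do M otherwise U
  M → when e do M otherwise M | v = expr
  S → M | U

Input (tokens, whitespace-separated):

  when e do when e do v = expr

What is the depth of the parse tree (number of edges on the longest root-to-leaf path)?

[S [U when e do [S [U when e do [S [M v = expr]]]]]]

6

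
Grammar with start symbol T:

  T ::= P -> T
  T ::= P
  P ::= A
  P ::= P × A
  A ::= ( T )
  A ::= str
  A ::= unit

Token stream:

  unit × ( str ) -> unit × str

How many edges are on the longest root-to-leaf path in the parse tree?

6

[T [P [P [A unit]] × [A ( [T [P [A str]]] )]] -> [T [P [P [A unit]] × [A str]]]]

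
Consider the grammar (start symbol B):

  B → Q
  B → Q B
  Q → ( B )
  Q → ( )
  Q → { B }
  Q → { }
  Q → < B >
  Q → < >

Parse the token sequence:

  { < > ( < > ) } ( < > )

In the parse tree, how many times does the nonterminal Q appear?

[B [Q { [B [Q < >] [B [Q ( [B [Q < >]] )]]] }] [B [Q ( [B [Q < >]] )]]]

6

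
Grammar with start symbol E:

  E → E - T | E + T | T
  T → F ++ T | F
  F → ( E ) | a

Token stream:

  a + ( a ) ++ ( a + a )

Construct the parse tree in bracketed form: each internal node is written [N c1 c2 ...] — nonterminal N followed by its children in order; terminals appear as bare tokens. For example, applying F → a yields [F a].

E
E + T
T + T
F + T
a + T
a + F ++ T
a + ( E ) ++ T
a + ( T ) ++ T
a + ( F ) ++ T
a + ( a ) ++ T
a + ( a ) ++ F
a + ( a ) ++ ( E )
a + ( a ) ++ ( E + T )
a + ( a ) ++ ( T + T )
a + ( a ) ++ ( F + T )
a + ( a ) ++ ( a + T )
a + ( a ) ++ ( a + F )
a + ( a ) ++ ( a + a )

[E [E [T [F a]]] + [T [F ( [E [T [F a]]] )] ++ [T [F ( [E [E [T [F a]]] + [T [F a]]] )]]]]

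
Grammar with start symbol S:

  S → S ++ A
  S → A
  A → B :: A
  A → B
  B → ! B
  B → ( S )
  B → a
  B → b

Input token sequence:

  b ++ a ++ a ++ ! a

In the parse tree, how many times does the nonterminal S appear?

4

[S [S [S [S [A [B b]]] ++ [A [B a]]] ++ [A [B a]]] ++ [A [B ! [B a]]]]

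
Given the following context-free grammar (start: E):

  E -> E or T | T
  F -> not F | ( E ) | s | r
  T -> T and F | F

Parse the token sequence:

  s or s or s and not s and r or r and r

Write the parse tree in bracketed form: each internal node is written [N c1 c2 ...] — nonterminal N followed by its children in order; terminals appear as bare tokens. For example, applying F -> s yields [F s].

E
E or T
E or T or T
E or T or T or T
T or T or T or T
F or T or T or T
s or T or T or T
s or F or T or T
s or s or T or T
s or s or T and F or T
s or s or T and F and F or T
s or s or F and F and F or T
s or s or s and F and F or T
s or s or s and not F and F or T
s or s or s and not s and F or T
s or s or s and not s and r or T
s or s or s and not s and r or T and F
s or s or s and not s and r or F and F
s or s or s and not s and r or r and F
s or s or s and not s and r or r and r

[E [E [E [E [T [F s]]] or [T [F s]]] or [T [T [T [F s]] and [F not [F s]]] and [F r]]] or [T [T [F r]] and [F r]]]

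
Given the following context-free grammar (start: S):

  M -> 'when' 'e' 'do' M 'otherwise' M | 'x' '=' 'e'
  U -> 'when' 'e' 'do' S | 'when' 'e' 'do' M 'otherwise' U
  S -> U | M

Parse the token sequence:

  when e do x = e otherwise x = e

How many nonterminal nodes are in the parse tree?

4

[S [M when e do [M x = e] otherwise [M x = e]]]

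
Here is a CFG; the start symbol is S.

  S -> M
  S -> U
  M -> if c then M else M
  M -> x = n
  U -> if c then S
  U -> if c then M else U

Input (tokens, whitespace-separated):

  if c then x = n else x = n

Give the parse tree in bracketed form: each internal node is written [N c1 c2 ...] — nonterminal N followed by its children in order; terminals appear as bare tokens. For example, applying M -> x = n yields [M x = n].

S
M
if c then M else M
if c then x = n else M
if c then x = n else x = n

[S [M if c then [M x = n] else [M x = n]]]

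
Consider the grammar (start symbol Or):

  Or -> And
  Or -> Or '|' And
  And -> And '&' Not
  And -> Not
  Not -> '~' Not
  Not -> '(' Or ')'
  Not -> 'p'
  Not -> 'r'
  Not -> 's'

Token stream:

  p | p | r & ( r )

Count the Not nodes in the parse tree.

5

[Or [Or [Or [And [Not p]]] | [And [Not p]]] | [And [And [Not r]] & [Not ( [Or [And [Not r]]] )]]]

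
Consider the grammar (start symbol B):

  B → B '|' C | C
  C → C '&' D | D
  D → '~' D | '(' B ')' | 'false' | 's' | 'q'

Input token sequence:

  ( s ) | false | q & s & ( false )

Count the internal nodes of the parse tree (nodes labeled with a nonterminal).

[B [B [B [C [D ( [B [C [D s]]] )]]] | [C [D false]]] | [C [C [C [D q]] & [D s]] & [D ( [B [C [D false]]] )]]]

19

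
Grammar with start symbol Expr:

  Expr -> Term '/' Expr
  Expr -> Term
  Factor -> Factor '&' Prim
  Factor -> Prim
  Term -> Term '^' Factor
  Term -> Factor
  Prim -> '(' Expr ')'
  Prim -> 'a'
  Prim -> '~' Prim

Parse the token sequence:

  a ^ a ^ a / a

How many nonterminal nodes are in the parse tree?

[Expr [Term [Term [Term [Factor [Prim a]]] ^ [Factor [Prim a]]] ^ [Factor [Prim a]]] / [Expr [Term [Factor [Prim a]]]]]

14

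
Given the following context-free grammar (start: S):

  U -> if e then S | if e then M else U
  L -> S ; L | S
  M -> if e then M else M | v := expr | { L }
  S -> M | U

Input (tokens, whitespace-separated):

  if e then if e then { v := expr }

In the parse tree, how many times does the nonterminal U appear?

[S [U if e then [S [U if e then [S [M { [L [S [M v := expr]]] }]]]]]]

2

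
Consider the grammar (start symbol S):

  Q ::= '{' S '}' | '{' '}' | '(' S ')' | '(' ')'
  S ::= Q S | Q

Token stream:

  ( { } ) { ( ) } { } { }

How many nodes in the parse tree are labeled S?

[S [Q ( [S [Q { }]] )] [S [Q { [S [Q ( )]] }] [S [Q { }] [S [Q { }]]]]]

6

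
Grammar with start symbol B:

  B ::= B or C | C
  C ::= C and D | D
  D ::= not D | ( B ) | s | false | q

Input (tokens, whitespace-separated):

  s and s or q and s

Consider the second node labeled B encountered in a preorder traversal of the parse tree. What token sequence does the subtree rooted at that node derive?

s and s

[B [B [C [C [D s]] and [D s]]] or [C [C [D q]] and [D s]]]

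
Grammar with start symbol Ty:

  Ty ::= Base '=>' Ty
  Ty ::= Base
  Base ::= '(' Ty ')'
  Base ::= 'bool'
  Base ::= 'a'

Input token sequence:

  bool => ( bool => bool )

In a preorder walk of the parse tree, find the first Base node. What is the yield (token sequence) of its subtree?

[Ty [Base bool] => [Ty [Base ( [Ty [Base bool] => [Ty [Base bool]]] )]]]

bool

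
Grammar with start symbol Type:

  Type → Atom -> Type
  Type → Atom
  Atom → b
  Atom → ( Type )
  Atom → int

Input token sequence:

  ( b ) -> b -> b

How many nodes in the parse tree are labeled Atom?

[Type [Atom ( [Type [Atom b]] )] -> [Type [Atom b] -> [Type [Atom b]]]]

4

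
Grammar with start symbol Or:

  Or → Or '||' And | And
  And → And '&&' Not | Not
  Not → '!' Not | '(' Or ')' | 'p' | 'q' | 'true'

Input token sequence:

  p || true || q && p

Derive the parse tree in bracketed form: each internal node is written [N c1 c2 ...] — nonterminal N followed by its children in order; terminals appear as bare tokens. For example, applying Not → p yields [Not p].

Or
Or || And
Or || And || And
And || And || And
Not || And || And
p || And || And
p || Not || And
p || true || And
p || true || And && Not
p || true || Not && Not
p || true || q && Not
p || true || q && p

[Or [Or [Or [And [Not p]]] || [And [Not true]]] || [And [And [Not q]] && [Not p]]]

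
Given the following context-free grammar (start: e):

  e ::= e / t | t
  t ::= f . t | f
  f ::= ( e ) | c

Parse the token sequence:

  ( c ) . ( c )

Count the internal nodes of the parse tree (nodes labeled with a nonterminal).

[e [t [f ( [e [t [f c]]] )] . [t [f ( [e [t [f c]]] )]]]]

11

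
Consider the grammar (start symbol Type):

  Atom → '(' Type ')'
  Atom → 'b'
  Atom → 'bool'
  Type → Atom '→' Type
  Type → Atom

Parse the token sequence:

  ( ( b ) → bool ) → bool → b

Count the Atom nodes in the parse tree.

6

[Type [Atom ( [Type [Atom ( [Type [Atom b]] )] → [Type [Atom bool]]] )] → [Type [Atom bool] → [Type [Atom b]]]]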